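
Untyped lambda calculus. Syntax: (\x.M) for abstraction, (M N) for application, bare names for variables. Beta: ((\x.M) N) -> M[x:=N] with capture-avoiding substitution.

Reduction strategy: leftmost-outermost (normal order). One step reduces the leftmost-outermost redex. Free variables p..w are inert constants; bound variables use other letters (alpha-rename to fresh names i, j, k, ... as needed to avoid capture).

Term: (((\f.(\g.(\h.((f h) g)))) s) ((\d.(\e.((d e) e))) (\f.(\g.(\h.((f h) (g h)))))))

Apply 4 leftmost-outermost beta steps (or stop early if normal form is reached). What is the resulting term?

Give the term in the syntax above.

Answer: (\h.((s h) (\e.((\g.(\h.((e h) (g h)))) e))))

Derivation:
Step 0: (((\f.(\g.(\h.((f h) g)))) s) ((\d.(\e.((d e) e))) (\f.(\g.(\h.((f h) (g h)))))))
Step 1: ((\g.(\h.((s h) g))) ((\d.(\e.((d e) e))) (\f.(\g.(\h.((f h) (g h)))))))
Step 2: (\h.((s h) ((\d.(\e.((d e) e))) (\f.(\g.(\h.((f h) (g h))))))))
Step 3: (\h.((s h) (\e.(((\f.(\g.(\h.((f h) (g h))))) e) e))))
Step 4: (\h.((s h) (\e.((\g.(\h.((e h) (g h)))) e))))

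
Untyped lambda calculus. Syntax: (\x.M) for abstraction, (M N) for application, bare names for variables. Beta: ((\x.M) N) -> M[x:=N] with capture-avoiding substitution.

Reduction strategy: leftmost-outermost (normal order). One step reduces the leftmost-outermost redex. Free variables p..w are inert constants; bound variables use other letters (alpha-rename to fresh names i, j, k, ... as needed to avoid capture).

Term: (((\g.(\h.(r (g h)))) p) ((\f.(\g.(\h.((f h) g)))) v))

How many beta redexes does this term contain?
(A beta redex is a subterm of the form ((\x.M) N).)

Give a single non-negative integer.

Answer: 2

Derivation:
Term: (((\g.(\h.(r (g h)))) p) ((\f.(\g.(\h.((f h) g)))) v))
  Redex: ((\g.(\h.(r (g h)))) p)
  Redex: ((\f.(\g.(\h.((f h) g)))) v)
Total redexes: 2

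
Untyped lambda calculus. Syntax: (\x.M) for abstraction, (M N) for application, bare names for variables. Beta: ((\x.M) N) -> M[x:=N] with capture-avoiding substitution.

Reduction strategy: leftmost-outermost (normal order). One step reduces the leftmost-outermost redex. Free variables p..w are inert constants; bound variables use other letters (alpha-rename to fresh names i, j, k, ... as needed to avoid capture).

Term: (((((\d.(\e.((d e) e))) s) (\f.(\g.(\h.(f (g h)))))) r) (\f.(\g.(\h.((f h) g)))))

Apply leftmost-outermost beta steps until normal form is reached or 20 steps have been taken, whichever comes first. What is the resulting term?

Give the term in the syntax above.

Answer: ((((s (\f.(\g.(\h.(f (g h)))))) (\f.(\g.(\h.(f (g h)))))) r) (\f.(\g.(\h.((f h) g)))))

Derivation:
Step 0: (((((\d.(\e.((d e) e))) s) (\f.(\g.(\h.(f (g h)))))) r) (\f.(\g.(\h.((f h) g)))))
Step 1: ((((\e.((s e) e)) (\f.(\g.(\h.(f (g h)))))) r) (\f.(\g.(\h.((f h) g)))))
Step 2: ((((s (\f.(\g.(\h.(f (g h)))))) (\f.(\g.(\h.(f (g h)))))) r) (\f.(\g.(\h.((f h) g)))))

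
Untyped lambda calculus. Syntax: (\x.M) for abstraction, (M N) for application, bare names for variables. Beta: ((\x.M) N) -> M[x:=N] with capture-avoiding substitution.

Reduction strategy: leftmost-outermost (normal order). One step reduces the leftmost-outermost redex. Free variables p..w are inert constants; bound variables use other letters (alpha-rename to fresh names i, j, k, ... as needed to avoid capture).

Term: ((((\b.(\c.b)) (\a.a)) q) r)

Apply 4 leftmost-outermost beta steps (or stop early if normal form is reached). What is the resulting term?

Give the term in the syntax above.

Answer: r

Derivation:
Step 0: ((((\b.(\c.b)) (\a.a)) q) r)
Step 1: (((\c.(\a.a)) q) r)
Step 2: ((\a.a) r)
Step 3: r
Step 4: (normal form reached)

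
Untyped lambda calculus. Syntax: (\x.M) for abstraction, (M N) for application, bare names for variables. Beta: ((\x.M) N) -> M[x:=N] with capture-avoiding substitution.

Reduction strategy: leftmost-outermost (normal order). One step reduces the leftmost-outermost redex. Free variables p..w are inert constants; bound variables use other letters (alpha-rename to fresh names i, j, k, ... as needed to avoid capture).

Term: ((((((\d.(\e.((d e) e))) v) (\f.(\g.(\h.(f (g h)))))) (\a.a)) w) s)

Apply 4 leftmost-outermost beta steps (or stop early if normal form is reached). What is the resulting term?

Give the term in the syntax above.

Answer: (((((v (\f.(\g.(\h.(f (g h)))))) (\f.(\g.(\h.(f (g h)))))) (\a.a)) w) s)

Derivation:
Step 0: ((((((\d.(\e.((d e) e))) v) (\f.(\g.(\h.(f (g h)))))) (\a.a)) w) s)
Step 1: (((((\e.((v e) e)) (\f.(\g.(\h.(f (g h)))))) (\a.a)) w) s)
Step 2: (((((v (\f.(\g.(\h.(f (g h)))))) (\f.(\g.(\h.(f (g h)))))) (\a.a)) w) s)
Step 3: (normal form reached)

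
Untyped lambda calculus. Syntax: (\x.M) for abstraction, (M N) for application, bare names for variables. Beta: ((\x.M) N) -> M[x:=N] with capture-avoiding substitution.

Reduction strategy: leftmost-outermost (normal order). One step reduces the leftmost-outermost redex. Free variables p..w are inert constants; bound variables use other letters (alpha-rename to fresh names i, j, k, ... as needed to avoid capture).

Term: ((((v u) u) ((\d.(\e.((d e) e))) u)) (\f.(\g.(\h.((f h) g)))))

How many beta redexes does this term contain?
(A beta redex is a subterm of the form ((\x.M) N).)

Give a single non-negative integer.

Answer: 1

Derivation:
Term: ((((v u) u) ((\d.(\e.((d e) e))) u)) (\f.(\g.(\h.((f h) g)))))
  Redex: ((\d.(\e.((d e) e))) u)
Total redexes: 1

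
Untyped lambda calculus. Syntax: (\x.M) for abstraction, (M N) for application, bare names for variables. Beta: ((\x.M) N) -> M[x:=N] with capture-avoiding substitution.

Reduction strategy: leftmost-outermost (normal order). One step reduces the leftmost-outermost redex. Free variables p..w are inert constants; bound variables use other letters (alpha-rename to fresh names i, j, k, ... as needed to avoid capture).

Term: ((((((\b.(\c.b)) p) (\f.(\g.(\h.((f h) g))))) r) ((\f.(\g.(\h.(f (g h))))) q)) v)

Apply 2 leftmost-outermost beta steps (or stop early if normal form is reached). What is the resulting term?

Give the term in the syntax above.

Answer: (((p r) ((\f.(\g.(\h.(f (g h))))) q)) v)

Derivation:
Step 0: ((((((\b.(\c.b)) p) (\f.(\g.(\h.((f h) g))))) r) ((\f.(\g.(\h.(f (g h))))) q)) v)
Step 1: (((((\c.p) (\f.(\g.(\h.((f h) g))))) r) ((\f.(\g.(\h.(f (g h))))) q)) v)
Step 2: (((p r) ((\f.(\g.(\h.(f (g h))))) q)) v)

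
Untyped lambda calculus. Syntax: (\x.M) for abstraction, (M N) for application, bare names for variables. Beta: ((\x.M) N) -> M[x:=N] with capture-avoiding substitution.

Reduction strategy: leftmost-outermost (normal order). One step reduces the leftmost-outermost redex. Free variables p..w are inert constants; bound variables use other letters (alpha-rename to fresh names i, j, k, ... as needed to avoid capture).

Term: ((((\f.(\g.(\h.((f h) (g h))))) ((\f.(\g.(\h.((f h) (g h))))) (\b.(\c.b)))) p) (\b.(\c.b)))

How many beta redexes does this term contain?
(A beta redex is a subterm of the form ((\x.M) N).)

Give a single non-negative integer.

Term: ((((\f.(\g.(\h.((f h) (g h))))) ((\f.(\g.(\h.((f h) (g h))))) (\b.(\c.b)))) p) (\b.(\c.b)))
  Redex: ((\f.(\g.(\h.((f h) (g h))))) ((\f.(\g.(\h.((f h) (g h))))) (\b.(\c.b))))
  Redex: ((\f.(\g.(\h.((f h) (g h))))) (\b.(\c.b)))
Total redexes: 2

Answer: 2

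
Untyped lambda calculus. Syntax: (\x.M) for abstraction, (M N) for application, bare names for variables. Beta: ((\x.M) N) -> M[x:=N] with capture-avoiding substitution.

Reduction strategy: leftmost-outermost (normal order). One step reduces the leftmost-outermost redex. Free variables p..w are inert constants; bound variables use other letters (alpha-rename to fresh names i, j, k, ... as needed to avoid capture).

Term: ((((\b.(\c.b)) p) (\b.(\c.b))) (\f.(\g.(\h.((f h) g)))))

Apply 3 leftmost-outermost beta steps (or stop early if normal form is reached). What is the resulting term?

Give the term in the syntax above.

Answer: (p (\f.(\g.(\h.((f h) g)))))

Derivation:
Step 0: ((((\b.(\c.b)) p) (\b.(\c.b))) (\f.(\g.(\h.((f h) g)))))
Step 1: (((\c.p) (\b.(\c.b))) (\f.(\g.(\h.((f h) g)))))
Step 2: (p (\f.(\g.(\h.((f h) g)))))
Step 3: (normal form reached)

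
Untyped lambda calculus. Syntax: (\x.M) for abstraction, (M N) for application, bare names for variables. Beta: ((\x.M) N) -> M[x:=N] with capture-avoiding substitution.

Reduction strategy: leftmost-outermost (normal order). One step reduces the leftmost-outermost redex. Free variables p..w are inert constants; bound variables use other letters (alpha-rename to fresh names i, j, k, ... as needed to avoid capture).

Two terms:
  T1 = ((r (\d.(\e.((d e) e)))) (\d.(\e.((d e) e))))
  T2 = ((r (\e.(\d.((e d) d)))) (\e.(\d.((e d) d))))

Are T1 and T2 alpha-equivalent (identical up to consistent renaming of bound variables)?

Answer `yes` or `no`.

Answer: yes

Derivation:
Term 1: ((r (\d.(\e.((d e) e)))) (\d.(\e.((d e) e))))
Term 2: ((r (\e.(\d.((e d) d)))) (\e.(\d.((e d) d))))
Alpha-equivalence: compare structure up to binder renaming.
Result: True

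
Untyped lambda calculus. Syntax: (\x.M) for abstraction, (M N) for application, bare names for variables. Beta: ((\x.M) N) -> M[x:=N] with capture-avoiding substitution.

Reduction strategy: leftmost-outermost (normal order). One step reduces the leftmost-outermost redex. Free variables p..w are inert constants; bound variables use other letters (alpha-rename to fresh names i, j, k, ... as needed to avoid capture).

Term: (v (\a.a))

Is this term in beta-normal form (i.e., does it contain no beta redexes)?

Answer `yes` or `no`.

Term: (v (\a.a))
No beta redexes found.

Answer: yes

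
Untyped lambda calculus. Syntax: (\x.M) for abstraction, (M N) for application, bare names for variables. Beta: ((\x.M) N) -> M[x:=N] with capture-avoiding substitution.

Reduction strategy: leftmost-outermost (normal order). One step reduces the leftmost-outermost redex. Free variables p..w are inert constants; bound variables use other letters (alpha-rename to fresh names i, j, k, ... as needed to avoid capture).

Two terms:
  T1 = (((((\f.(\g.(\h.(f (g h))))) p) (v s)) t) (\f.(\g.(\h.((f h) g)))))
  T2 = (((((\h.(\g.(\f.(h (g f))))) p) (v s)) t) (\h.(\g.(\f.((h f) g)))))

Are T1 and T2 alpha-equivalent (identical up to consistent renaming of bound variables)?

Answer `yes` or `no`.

Term 1: (((((\f.(\g.(\h.(f (g h))))) p) (v s)) t) (\f.(\g.(\h.((f h) g)))))
Term 2: (((((\h.(\g.(\f.(h (g f))))) p) (v s)) t) (\h.(\g.(\f.((h f) g)))))
Alpha-equivalence: compare structure up to binder renaming.
Result: True

Answer: yes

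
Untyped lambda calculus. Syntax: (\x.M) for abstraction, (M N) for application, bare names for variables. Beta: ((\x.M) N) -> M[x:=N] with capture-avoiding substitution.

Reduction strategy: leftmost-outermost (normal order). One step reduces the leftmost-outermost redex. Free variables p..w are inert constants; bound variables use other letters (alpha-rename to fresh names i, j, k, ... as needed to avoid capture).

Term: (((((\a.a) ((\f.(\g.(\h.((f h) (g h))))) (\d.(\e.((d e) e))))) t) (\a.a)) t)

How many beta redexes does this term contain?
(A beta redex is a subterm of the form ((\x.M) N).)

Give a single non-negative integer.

Term: (((((\a.a) ((\f.(\g.(\h.((f h) (g h))))) (\d.(\e.((d e) e))))) t) (\a.a)) t)
  Redex: ((\a.a) ((\f.(\g.(\h.((f h) (g h))))) (\d.(\e.((d e) e)))))
  Redex: ((\f.(\g.(\h.((f h) (g h))))) (\d.(\e.((d e) e))))
Total redexes: 2

Answer: 2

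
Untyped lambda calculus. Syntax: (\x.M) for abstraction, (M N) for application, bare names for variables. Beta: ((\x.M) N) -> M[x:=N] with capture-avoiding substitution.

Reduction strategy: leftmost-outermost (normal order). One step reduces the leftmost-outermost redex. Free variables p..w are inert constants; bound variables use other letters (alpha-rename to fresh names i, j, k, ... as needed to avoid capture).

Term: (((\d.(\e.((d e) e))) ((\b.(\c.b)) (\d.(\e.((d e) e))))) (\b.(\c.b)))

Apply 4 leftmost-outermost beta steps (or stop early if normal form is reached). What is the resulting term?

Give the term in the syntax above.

Answer: ((\d.(\e.((d e) e))) (\b.(\c.b)))

Derivation:
Step 0: (((\d.(\e.((d e) e))) ((\b.(\c.b)) (\d.(\e.((d e) e))))) (\b.(\c.b)))
Step 1: ((\e.((((\b.(\c.b)) (\d.(\e.((d e) e)))) e) e)) (\b.(\c.b)))
Step 2: ((((\b.(\c.b)) (\d.(\e.((d e) e)))) (\b.(\c.b))) (\b.(\c.b)))
Step 3: (((\c.(\d.(\e.((d e) e)))) (\b.(\c.b))) (\b.(\c.b)))
Step 4: ((\d.(\e.((d e) e))) (\b.(\c.b)))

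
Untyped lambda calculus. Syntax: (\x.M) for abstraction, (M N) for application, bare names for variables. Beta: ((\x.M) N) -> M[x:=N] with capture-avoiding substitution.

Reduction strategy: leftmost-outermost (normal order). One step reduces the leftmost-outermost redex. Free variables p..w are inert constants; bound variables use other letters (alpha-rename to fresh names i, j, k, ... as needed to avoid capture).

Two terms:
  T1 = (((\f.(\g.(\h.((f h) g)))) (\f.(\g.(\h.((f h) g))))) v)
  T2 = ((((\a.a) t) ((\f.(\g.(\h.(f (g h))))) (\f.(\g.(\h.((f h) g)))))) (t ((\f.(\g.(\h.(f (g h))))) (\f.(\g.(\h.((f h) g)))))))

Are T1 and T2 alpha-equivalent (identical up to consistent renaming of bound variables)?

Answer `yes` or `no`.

Term 1: (((\f.(\g.(\h.((f h) g)))) (\f.(\g.(\h.((f h) g))))) v)
Term 2: ((((\a.a) t) ((\f.(\g.(\h.(f (g h))))) (\f.(\g.(\h.((f h) g)))))) (t ((\f.(\g.(\h.(f (g h))))) (\f.(\g.(\h.((f h) g)))))))
Alpha-equivalence: compare structure up to binder renaming.
Result: False

Answer: no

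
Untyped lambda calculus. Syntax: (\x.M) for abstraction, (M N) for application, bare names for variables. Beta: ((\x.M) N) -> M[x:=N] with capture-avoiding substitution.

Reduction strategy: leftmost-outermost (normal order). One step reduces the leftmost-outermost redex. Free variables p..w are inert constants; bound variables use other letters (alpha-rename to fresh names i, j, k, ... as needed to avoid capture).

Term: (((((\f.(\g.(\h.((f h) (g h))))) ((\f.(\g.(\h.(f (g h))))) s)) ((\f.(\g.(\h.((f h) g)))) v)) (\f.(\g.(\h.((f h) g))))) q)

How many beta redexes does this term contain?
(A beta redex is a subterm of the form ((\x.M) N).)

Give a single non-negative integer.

Term: (((((\f.(\g.(\h.((f h) (g h))))) ((\f.(\g.(\h.(f (g h))))) s)) ((\f.(\g.(\h.((f h) g)))) v)) (\f.(\g.(\h.((f h) g))))) q)
  Redex: ((\f.(\g.(\h.((f h) (g h))))) ((\f.(\g.(\h.(f (g h))))) s))
  Redex: ((\f.(\g.(\h.(f (g h))))) s)
  Redex: ((\f.(\g.(\h.((f h) g)))) v)
Total redexes: 3

Answer: 3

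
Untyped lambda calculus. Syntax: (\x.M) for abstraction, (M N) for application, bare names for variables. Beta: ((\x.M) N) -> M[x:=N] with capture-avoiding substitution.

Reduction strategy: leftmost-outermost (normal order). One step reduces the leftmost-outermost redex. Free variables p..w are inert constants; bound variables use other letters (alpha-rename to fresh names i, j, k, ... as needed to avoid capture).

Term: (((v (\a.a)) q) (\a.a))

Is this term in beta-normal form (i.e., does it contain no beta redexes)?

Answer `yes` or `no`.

Answer: yes

Derivation:
Term: (((v (\a.a)) q) (\a.a))
No beta redexes found.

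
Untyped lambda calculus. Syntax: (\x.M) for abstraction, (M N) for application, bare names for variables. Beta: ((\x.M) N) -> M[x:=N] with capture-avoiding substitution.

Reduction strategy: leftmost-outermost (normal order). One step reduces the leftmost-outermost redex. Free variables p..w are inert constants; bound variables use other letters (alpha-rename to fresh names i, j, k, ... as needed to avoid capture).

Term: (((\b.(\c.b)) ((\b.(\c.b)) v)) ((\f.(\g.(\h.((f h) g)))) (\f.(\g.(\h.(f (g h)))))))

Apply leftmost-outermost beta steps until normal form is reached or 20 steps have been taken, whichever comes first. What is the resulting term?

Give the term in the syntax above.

Answer: (\c.v)

Derivation:
Step 0: (((\b.(\c.b)) ((\b.(\c.b)) v)) ((\f.(\g.(\h.((f h) g)))) (\f.(\g.(\h.(f (g h)))))))
Step 1: ((\c.((\b.(\c.b)) v)) ((\f.(\g.(\h.((f h) g)))) (\f.(\g.(\h.(f (g h)))))))
Step 2: ((\b.(\c.b)) v)
Step 3: (\c.v)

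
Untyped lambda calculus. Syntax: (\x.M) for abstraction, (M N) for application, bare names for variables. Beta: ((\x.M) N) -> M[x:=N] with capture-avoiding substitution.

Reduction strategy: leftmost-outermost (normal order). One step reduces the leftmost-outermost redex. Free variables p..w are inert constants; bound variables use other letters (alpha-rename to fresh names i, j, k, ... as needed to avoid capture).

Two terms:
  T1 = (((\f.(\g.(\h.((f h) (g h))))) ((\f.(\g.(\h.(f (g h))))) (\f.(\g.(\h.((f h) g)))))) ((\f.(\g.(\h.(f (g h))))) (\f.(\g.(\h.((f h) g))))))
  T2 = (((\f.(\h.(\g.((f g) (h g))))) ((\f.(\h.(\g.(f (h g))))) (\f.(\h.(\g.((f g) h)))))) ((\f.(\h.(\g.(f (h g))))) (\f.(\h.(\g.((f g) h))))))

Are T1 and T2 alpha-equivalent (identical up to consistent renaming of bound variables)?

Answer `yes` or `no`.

Answer: yes

Derivation:
Term 1: (((\f.(\g.(\h.((f h) (g h))))) ((\f.(\g.(\h.(f (g h))))) (\f.(\g.(\h.((f h) g)))))) ((\f.(\g.(\h.(f (g h))))) (\f.(\g.(\h.((f h) g))))))
Term 2: (((\f.(\h.(\g.((f g) (h g))))) ((\f.(\h.(\g.(f (h g))))) (\f.(\h.(\g.((f g) h)))))) ((\f.(\h.(\g.(f (h g))))) (\f.(\h.(\g.((f g) h))))))
Alpha-equivalence: compare structure up to binder renaming.
Result: True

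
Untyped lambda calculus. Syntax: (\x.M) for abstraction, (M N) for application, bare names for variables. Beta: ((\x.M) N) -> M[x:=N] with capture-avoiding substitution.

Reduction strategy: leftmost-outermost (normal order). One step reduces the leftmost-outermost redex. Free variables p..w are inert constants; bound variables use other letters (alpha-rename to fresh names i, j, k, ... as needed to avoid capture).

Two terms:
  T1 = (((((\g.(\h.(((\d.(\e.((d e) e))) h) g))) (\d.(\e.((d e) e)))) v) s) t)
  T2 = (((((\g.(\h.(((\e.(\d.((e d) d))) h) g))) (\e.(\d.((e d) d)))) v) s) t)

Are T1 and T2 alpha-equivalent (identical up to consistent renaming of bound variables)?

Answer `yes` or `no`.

Answer: yes

Derivation:
Term 1: (((((\g.(\h.(((\d.(\e.((d e) e))) h) g))) (\d.(\e.((d e) e)))) v) s) t)
Term 2: (((((\g.(\h.(((\e.(\d.((e d) d))) h) g))) (\e.(\d.((e d) d)))) v) s) t)
Alpha-equivalence: compare structure up to binder renaming.
Result: True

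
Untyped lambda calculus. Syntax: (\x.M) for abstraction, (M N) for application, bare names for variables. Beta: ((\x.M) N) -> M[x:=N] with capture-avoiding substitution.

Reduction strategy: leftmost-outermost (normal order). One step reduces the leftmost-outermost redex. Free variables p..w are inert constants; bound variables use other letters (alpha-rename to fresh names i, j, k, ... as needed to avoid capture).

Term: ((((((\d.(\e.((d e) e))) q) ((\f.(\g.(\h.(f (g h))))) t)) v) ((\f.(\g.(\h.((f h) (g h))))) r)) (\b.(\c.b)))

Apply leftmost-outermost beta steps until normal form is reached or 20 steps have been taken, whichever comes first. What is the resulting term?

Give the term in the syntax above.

Step 0: ((((((\d.(\e.((d e) e))) q) ((\f.(\g.(\h.(f (g h))))) t)) v) ((\f.(\g.(\h.((f h) (g h))))) r)) (\b.(\c.b)))
Step 1: (((((\e.((q e) e)) ((\f.(\g.(\h.(f (g h))))) t)) v) ((\f.(\g.(\h.((f h) (g h))))) r)) (\b.(\c.b)))
Step 2: (((((q ((\f.(\g.(\h.(f (g h))))) t)) ((\f.(\g.(\h.(f (g h))))) t)) v) ((\f.(\g.(\h.((f h) (g h))))) r)) (\b.(\c.b)))
Step 3: (((((q (\g.(\h.(t (g h))))) ((\f.(\g.(\h.(f (g h))))) t)) v) ((\f.(\g.(\h.((f h) (g h))))) r)) (\b.(\c.b)))
Step 4: (((((q (\g.(\h.(t (g h))))) (\g.(\h.(t (g h))))) v) ((\f.(\g.(\h.((f h) (g h))))) r)) (\b.(\c.b)))
Step 5: (((((q (\g.(\h.(t (g h))))) (\g.(\h.(t (g h))))) v) (\g.(\h.((r h) (g h))))) (\b.(\c.b)))

Answer: (((((q (\g.(\h.(t (g h))))) (\g.(\h.(t (g h))))) v) (\g.(\h.((r h) (g h))))) (\b.(\c.b)))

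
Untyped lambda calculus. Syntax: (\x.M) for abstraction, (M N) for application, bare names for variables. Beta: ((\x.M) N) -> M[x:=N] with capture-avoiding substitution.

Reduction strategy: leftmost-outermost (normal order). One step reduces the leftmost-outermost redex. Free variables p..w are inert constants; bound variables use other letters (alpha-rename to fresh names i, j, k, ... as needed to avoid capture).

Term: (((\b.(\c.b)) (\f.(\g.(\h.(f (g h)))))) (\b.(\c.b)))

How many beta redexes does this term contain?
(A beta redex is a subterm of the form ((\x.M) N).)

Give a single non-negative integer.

Answer: 1

Derivation:
Term: (((\b.(\c.b)) (\f.(\g.(\h.(f (g h)))))) (\b.(\c.b)))
  Redex: ((\b.(\c.b)) (\f.(\g.(\h.(f (g h))))))
Total redexes: 1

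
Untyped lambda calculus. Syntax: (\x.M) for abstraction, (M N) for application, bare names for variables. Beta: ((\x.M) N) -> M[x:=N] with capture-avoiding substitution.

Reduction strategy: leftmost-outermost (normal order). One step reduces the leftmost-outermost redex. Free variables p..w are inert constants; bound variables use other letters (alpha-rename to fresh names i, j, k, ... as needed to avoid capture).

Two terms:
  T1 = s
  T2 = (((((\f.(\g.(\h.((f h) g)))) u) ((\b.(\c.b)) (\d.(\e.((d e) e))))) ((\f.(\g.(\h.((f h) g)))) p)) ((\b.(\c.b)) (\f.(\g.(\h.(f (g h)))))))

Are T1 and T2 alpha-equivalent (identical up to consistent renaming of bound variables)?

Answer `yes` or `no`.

Answer: no

Derivation:
Term 1: s
Term 2: (((((\f.(\g.(\h.((f h) g)))) u) ((\b.(\c.b)) (\d.(\e.((d e) e))))) ((\f.(\g.(\h.((f h) g)))) p)) ((\b.(\c.b)) (\f.(\g.(\h.(f (g h)))))))
Alpha-equivalence: compare structure up to binder renaming.
Result: False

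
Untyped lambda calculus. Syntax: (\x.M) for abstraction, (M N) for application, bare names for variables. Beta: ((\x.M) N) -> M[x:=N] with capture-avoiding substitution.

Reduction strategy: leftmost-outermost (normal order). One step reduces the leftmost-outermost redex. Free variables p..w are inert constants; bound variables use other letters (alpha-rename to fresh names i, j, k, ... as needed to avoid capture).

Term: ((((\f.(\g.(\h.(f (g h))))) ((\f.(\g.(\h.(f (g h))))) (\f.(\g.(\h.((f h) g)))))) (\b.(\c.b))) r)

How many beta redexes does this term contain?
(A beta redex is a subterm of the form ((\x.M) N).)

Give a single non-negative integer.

Term: ((((\f.(\g.(\h.(f (g h))))) ((\f.(\g.(\h.(f (g h))))) (\f.(\g.(\h.((f h) g)))))) (\b.(\c.b))) r)
  Redex: ((\f.(\g.(\h.(f (g h))))) ((\f.(\g.(\h.(f (g h))))) (\f.(\g.(\h.((f h) g))))))
  Redex: ((\f.(\g.(\h.(f (g h))))) (\f.(\g.(\h.((f h) g)))))
Total redexes: 2

Answer: 2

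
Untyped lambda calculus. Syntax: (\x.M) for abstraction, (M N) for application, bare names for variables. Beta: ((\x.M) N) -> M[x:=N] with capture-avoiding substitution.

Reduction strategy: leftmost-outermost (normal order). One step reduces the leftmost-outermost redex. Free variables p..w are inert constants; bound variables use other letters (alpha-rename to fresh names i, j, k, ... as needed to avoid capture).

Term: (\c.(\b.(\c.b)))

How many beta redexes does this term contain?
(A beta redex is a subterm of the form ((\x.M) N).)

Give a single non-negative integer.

Term: (\c.(\b.(\c.b)))
  (no redexes)
Total redexes: 0

Answer: 0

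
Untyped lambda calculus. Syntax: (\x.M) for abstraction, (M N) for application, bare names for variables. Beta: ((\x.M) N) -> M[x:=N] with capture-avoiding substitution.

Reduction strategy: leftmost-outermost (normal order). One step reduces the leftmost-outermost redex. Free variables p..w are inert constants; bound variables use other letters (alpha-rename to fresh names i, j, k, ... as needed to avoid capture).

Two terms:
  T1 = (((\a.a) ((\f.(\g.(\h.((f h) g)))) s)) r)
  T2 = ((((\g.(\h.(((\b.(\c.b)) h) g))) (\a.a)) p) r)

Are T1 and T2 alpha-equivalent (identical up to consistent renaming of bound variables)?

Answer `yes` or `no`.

Answer: no

Derivation:
Term 1: (((\a.a) ((\f.(\g.(\h.((f h) g)))) s)) r)
Term 2: ((((\g.(\h.(((\b.(\c.b)) h) g))) (\a.a)) p) r)
Alpha-equivalence: compare structure up to binder renaming.
Result: False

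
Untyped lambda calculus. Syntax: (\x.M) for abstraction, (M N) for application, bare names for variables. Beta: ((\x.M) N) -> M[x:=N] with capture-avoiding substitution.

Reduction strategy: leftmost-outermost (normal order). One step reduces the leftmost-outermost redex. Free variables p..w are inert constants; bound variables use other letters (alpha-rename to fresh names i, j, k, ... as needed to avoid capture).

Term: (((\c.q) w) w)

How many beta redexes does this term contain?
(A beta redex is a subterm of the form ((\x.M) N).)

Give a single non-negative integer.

Term: (((\c.q) w) w)
  Redex: ((\c.q) w)
Total redexes: 1

Answer: 1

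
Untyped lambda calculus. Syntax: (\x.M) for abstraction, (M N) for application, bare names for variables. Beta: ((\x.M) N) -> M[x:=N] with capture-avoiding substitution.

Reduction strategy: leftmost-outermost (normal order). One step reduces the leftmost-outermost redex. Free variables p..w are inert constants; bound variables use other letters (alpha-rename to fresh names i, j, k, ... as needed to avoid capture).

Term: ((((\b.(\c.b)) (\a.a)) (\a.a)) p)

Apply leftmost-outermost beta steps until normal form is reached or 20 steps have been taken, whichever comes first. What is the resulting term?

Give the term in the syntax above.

Answer: p

Derivation:
Step 0: ((((\b.(\c.b)) (\a.a)) (\a.a)) p)
Step 1: (((\c.(\a.a)) (\a.a)) p)
Step 2: ((\a.a) p)
Step 3: p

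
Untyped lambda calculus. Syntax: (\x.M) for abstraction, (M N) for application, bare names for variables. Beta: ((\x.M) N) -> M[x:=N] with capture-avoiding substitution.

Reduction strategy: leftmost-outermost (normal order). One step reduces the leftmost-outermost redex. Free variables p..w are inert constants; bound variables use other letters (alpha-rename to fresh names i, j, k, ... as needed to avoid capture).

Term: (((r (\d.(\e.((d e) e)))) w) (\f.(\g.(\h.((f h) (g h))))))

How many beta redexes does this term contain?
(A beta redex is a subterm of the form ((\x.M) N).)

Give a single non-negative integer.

Term: (((r (\d.(\e.((d e) e)))) w) (\f.(\g.(\h.((f h) (g h))))))
  (no redexes)
Total redexes: 0

Answer: 0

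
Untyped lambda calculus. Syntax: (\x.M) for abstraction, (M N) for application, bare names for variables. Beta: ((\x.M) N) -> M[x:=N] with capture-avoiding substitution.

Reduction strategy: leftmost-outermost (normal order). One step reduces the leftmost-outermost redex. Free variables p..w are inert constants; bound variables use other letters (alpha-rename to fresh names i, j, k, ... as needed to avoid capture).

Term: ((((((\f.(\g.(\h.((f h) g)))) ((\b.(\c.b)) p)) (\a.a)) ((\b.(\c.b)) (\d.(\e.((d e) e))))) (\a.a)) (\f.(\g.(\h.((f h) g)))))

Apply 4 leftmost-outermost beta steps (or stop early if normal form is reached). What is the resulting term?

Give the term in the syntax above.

Step 0: ((((((\f.(\g.(\h.((f h) g)))) ((\b.(\c.b)) p)) (\a.a)) ((\b.(\c.b)) (\d.(\e.((d e) e))))) (\a.a)) (\f.(\g.(\h.((f h) g)))))
Step 1: (((((\g.(\h.((((\b.(\c.b)) p) h) g))) (\a.a)) ((\b.(\c.b)) (\d.(\e.((d e) e))))) (\a.a)) (\f.(\g.(\h.((f h) g)))))
Step 2: ((((\h.((((\b.(\c.b)) p) h) (\a.a))) ((\b.(\c.b)) (\d.(\e.((d e) e))))) (\a.a)) (\f.(\g.(\h.((f h) g)))))
Step 3: ((((((\b.(\c.b)) p) ((\b.(\c.b)) (\d.(\e.((d e) e))))) (\a.a)) (\a.a)) (\f.(\g.(\h.((f h) g)))))
Step 4: (((((\c.p) ((\b.(\c.b)) (\d.(\e.((d e) e))))) (\a.a)) (\a.a)) (\f.(\g.(\h.((f h) g)))))

Answer: (((((\c.p) ((\b.(\c.b)) (\d.(\e.((d e) e))))) (\a.a)) (\a.a)) (\f.(\g.(\h.((f h) g)))))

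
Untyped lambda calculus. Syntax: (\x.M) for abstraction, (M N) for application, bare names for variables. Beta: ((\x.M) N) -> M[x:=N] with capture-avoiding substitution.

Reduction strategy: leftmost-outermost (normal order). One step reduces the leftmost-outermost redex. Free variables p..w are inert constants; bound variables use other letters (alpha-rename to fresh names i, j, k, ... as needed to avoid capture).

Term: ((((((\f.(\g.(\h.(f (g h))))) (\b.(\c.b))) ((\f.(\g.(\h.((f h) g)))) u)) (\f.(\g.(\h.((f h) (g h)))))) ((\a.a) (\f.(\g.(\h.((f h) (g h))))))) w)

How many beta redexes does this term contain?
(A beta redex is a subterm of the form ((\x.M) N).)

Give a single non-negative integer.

Term: ((((((\f.(\g.(\h.(f (g h))))) (\b.(\c.b))) ((\f.(\g.(\h.((f h) g)))) u)) (\f.(\g.(\h.((f h) (g h)))))) ((\a.a) (\f.(\g.(\h.((f h) (g h))))))) w)
  Redex: ((\f.(\g.(\h.(f (g h))))) (\b.(\c.b)))
  Redex: ((\f.(\g.(\h.((f h) g)))) u)
  Redex: ((\a.a) (\f.(\g.(\h.((f h) (g h))))))
Total redexes: 3

Answer: 3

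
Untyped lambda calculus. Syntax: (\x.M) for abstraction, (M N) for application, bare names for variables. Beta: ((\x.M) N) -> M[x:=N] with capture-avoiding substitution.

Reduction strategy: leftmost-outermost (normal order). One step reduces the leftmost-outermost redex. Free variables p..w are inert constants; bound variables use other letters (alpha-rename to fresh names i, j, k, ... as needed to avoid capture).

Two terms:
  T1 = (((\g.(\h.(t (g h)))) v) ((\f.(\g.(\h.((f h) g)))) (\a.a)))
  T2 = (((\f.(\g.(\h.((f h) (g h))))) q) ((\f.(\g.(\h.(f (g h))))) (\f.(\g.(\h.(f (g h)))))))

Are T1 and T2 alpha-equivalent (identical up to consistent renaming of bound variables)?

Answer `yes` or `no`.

Term 1: (((\g.(\h.(t (g h)))) v) ((\f.(\g.(\h.((f h) g)))) (\a.a)))
Term 2: (((\f.(\g.(\h.((f h) (g h))))) q) ((\f.(\g.(\h.(f (g h))))) (\f.(\g.(\h.(f (g h)))))))
Alpha-equivalence: compare structure up to binder renaming.
Result: False

Answer: no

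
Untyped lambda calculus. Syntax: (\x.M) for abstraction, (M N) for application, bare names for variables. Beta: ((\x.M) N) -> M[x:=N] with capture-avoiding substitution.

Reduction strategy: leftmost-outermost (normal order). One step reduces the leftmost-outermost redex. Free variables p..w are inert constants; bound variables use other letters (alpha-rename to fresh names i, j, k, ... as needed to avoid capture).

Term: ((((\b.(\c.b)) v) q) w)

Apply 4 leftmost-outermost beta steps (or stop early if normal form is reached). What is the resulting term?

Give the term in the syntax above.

Step 0: ((((\b.(\c.b)) v) q) w)
Step 1: (((\c.v) q) w)
Step 2: (v w)
Step 3: (normal form reached)

Answer: (v w)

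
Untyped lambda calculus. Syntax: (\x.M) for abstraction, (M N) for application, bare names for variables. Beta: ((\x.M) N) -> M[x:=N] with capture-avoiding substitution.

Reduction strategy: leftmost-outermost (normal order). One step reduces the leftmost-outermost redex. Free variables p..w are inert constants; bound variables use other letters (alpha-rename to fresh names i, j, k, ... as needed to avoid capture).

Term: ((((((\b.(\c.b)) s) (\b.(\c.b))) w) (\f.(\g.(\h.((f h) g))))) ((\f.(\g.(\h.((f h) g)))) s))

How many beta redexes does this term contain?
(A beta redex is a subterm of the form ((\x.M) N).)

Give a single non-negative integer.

Term: ((((((\b.(\c.b)) s) (\b.(\c.b))) w) (\f.(\g.(\h.((f h) g))))) ((\f.(\g.(\h.((f h) g)))) s))
  Redex: ((\b.(\c.b)) s)
  Redex: ((\f.(\g.(\h.((f h) g)))) s)
Total redexes: 2

Answer: 2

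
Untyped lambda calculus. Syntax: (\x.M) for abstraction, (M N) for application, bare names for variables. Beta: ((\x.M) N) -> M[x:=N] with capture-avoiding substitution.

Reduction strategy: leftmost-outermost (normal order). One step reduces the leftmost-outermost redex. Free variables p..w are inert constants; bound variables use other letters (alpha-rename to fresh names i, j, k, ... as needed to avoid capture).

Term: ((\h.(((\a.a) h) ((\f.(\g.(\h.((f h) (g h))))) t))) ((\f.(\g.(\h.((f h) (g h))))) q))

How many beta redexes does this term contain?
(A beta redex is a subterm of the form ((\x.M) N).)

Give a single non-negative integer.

Term: ((\h.(((\a.a) h) ((\f.(\g.(\h.((f h) (g h))))) t))) ((\f.(\g.(\h.((f h) (g h))))) q))
  Redex: ((\h.(((\a.a) h) ((\f.(\g.(\h.((f h) (g h))))) t))) ((\f.(\g.(\h.((f h) (g h))))) q))
  Redex: ((\a.a) h)
  Redex: ((\f.(\g.(\h.((f h) (g h))))) t)
  Redex: ((\f.(\g.(\h.((f h) (g h))))) q)
Total redexes: 4

Answer: 4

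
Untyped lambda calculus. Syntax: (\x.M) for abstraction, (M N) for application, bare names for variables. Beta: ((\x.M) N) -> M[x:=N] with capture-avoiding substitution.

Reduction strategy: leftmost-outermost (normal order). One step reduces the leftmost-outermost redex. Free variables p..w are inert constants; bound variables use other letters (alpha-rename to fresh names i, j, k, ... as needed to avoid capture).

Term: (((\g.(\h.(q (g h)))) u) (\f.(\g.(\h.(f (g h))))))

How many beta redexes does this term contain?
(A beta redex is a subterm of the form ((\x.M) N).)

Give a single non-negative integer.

Term: (((\g.(\h.(q (g h)))) u) (\f.(\g.(\h.(f (g h))))))
  Redex: ((\g.(\h.(q (g h)))) u)
Total redexes: 1

Answer: 1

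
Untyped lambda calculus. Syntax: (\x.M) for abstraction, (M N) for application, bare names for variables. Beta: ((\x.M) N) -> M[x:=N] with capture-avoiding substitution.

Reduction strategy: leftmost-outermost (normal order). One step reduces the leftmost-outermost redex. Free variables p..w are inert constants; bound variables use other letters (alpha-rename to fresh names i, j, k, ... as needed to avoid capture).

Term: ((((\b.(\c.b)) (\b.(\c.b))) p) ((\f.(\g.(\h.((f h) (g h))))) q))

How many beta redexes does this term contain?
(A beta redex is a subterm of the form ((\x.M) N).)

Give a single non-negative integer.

Answer: 2

Derivation:
Term: ((((\b.(\c.b)) (\b.(\c.b))) p) ((\f.(\g.(\h.((f h) (g h))))) q))
  Redex: ((\b.(\c.b)) (\b.(\c.b)))
  Redex: ((\f.(\g.(\h.((f h) (g h))))) q)
Total redexes: 2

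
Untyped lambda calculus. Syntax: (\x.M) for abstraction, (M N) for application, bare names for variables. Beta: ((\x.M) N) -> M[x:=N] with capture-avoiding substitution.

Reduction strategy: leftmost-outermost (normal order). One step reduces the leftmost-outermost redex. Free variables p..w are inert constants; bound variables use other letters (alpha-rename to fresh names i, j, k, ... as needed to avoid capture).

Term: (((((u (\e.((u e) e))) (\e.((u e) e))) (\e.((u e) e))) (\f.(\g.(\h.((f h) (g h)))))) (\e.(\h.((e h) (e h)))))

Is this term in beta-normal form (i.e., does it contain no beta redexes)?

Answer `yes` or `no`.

Answer: yes

Derivation:
Term: (((((u (\e.((u e) e))) (\e.((u e) e))) (\e.((u e) e))) (\f.(\g.(\h.((f h) (g h)))))) (\e.(\h.((e h) (e h)))))
No beta redexes found.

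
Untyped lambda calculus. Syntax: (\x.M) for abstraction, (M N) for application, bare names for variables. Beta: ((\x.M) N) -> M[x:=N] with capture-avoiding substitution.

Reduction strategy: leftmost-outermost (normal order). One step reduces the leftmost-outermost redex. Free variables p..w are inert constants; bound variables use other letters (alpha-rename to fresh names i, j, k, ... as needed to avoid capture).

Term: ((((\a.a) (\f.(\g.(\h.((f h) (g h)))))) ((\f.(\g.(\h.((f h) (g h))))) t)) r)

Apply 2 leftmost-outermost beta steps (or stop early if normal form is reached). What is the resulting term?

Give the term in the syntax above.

Answer: ((\g.(\h.((((\f.(\g.(\h.((f h) (g h))))) t) h) (g h)))) r)

Derivation:
Step 0: ((((\a.a) (\f.(\g.(\h.((f h) (g h)))))) ((\f.(\g.(\h.((f h) (g h))))) t)) r)
Step 1: (((\f.(\g.(\h.((f h) (g h))))) ((\f.(\g.(\h.((f h) (g h))))) t)) r)
Step 2: ((\g.(\h.((((\f.(\g.(\h.((f h) (g h))))) t) h) (g h)))) r)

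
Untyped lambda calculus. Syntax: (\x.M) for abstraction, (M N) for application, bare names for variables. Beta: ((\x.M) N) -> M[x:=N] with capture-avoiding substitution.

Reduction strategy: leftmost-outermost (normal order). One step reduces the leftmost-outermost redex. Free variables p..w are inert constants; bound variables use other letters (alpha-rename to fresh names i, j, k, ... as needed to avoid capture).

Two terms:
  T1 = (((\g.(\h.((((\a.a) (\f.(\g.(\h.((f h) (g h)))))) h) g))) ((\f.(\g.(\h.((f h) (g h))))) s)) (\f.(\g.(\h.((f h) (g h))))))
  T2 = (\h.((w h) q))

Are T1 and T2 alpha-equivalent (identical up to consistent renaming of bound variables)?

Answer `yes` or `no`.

Term 1: (((\g.(\h.((((\a.a) (\f.(\g.(\h.((f h) (g h)))))) h) g))) ((\f.(\g.(\h.((f h) (g h))))) s)) (\f.(\g.(\h.((f h) (g h))))))
Term 2: (\h.((w h) q))
Alpha-equivalence: compare structure up to binder renaming.
Result: False

Answer: no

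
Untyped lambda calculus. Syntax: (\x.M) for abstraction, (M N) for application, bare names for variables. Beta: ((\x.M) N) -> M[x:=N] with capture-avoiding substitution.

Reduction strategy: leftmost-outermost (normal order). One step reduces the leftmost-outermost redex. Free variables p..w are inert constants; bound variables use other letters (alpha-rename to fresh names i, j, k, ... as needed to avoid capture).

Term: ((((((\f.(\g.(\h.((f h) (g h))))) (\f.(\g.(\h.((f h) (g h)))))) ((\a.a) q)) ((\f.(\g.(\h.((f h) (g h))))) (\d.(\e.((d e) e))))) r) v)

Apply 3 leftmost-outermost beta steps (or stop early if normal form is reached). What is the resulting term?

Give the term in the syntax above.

Step 0: ((((((\f.(\g.(\h.((f h) (g h))))) (\f.(\g.(\h.((f h) (g h)))))) ((\a.a) q)) ((\f.(\g.(\h.((f h) (g h))))) (\d.(\e.((d e) e))))) r) v)
Step 1: (((((\g.(\h.(((\f.(\g.(\h.((f h) (g h))))) h) (g h)))) ((\a.a) q)) ((\f.(\g.(\h.((f h) (g h))))) (\d.(\e.((d e) e))))) r) v)
Step 2: ((((\h.(((\f.(\g.(\h.((f h) (g h))))) h) (((\a.a) q) h))) ((\f.(\g.(\h.((f h) (g h))))) (\d.(\e.((d e) e))))) r) v)
Step 3: (((((\f.(\g.(\h.((f h) (g h))))) ((\f.(\g.(\h.((f h) (g h))))) (\d.(\e.((d e) e))))) (((\a.a) q) ((\f.(\g.(\h.((f h) (g h))))) (\d.(\e.((d e) e)))))) r) v)

Answer: (((((\f.(\g.(\h.((f h) (g h))))) ((\f.(\g.(\h.((f h) (g h))))) (\d.(\e.((d e) e))))) (((\a.a) q) ((\f.(\g.(\h.((f h) (g h))))) (\d.(\e.((d e) e)))))) r) v)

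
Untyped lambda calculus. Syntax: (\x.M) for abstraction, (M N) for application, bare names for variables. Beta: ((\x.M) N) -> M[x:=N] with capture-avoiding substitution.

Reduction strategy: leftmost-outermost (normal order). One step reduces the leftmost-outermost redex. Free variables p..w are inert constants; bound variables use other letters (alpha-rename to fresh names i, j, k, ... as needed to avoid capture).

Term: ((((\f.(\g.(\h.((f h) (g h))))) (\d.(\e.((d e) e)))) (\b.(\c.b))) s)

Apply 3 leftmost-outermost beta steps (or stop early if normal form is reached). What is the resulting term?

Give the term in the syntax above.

Answer: (((\d.(\e.((d e) e))) s) ((\b.(\c.b)) s))

Derivation:
Step 0: ((((\f.(\g.(\h.((f h) (g h))))) (\d.(\e.((d e) e)))) (\b.(\c.b))) s)
Step 1: (((\g.(\h.(((\d.(\e.((d e) e))) h) (g h)))) (\b.(\c.b))) s)
Step 2: ((\h.(((\d.(\e.((d e) e))) h) ((\b.(\c.b)) h))) s)
Step 3: (((\d.(\e.((d e) e))) s) ((\b.(\c.b)) s))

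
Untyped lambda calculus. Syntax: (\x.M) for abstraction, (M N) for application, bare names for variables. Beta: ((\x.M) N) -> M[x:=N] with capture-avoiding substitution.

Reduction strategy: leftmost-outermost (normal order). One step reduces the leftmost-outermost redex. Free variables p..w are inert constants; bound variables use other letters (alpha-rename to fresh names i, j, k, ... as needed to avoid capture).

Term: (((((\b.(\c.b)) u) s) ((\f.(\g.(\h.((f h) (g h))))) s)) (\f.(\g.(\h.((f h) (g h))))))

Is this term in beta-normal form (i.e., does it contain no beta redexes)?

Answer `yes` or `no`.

Answer: no

Derivation:
Term: (((((\b.(\c.b)) u) s) ((\f.(\g.(\h.((f h) (g h))))) s)) (\f.(\g.(\h.((f h) (g h))))))
Found 2 beta redex(es).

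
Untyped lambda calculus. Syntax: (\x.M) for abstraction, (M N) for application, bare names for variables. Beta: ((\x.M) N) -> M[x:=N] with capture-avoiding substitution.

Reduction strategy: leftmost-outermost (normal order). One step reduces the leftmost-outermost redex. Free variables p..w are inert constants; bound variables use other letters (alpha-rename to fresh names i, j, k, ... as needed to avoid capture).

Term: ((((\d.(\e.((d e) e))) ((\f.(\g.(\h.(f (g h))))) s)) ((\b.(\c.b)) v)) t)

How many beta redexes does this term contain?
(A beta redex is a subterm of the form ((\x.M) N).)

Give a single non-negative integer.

Term: ((((\d.(\e.((d e) e))) ((\f.(\g.(\h.(f (g h))))) s)) ((\b.(\c.b)) v)) t)
  Redex: ((\d.(\e.((d e) e))) ((\f.(\g.(\h.(f (g h))))) s))
  Redex: ((\f.(\g.(\h.(f (g h))))) s)
  Redex: ((\b.(\c.b)) v)
Total redexes: 3

Answer: 3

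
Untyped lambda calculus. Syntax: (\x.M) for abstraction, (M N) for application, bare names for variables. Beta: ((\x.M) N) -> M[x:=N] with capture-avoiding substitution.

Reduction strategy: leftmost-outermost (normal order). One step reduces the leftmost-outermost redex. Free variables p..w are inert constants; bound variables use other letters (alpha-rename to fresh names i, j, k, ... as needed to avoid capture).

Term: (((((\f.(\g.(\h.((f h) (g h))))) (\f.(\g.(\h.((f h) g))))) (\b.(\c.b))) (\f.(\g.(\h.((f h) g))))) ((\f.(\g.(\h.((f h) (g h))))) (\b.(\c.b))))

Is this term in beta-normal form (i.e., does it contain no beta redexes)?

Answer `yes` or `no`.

Term: (((((\f.(\g.(\h.((f h) (g h))))) (\f.(\g.(\h.((f h) g))))) (\b.(\c.b))) (\f.(\g.(\h.((f h) g))))) ((\f.(\g.(\h.((f h) (g h))))) (\b.(\c.b))))
Found 2 beta redex(es).

Answer: no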